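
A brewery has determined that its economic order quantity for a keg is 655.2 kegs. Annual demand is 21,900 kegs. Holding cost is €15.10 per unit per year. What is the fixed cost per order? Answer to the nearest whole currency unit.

S ≈ €148

Squaring Q* = √(2DS/H) gives Q*² = 2DS/H.
From Q* = √(2DS/H): S = Q*²H / (2D) = 655.2² × 15.1 / (2 × 21,900) = 147.9962.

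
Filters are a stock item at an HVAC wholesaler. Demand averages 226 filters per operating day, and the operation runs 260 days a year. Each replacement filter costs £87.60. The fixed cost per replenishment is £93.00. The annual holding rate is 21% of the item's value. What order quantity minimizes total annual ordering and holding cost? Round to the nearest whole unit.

Annual demand D = 226 × 260 = 58,760.
Holding cost H = 0.21 × £87.60 = £18.3960 per unit per year.
EOQ = √(2DS / H) = √(2 × 58,760 × 93 / 18.396).
= √(10,929,360 / 18.396) = √594,116.1122 ≈ 770.789.

Q* ≈ 771 filters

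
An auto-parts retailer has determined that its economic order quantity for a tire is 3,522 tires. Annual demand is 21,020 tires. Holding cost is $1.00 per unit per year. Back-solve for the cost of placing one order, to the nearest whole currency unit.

Invert the EOQ relation Q*² = 2DS/H.
From Q* = √(2DS/H): S = Q*²H / (2D) = 3,522² × 1 / (2 × 21,020) = 295.0638.

S ≈ $295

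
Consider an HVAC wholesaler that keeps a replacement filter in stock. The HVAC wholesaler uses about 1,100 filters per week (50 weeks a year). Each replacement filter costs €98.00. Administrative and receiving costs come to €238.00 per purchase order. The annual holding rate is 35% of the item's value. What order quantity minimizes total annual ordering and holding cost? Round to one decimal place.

Q* ≈ 873.7 filters

Annual demand D = 1,100 × 50 = 55,000.
Holding cost H = 0.35 × €98.00 = €34.3000 per unit per year.
EOQ = √(2DS / H) = √(2 × 55,000 × 238 / 34.3).
= √(26,180,000 / 34.3) = √763,265.3061 ≈ 873.651.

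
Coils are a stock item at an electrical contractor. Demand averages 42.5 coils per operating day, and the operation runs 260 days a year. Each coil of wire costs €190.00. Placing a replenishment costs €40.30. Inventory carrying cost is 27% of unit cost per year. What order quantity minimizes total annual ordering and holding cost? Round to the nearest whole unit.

Q* ≈ 132 coils

Annual demand D = 42.5 × 260 = 11,050.
Holding cost H = 0.27 × €190.00 = €51.3000 per unit per year.
EOQ = √(2DS / H) = √(2 × 11,050 × 40.3 / 51.3).
= √(890,630 / 51.3) = √17,361.2086 ≈ 131.762.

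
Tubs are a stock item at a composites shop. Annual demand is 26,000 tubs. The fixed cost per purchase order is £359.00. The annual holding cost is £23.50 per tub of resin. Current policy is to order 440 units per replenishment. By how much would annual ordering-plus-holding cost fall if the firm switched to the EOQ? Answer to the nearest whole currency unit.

Extra cost ≈ £5,439 per year

EOQ = √(2DS/H) = √(2 × 26,000 × 359 / 23.5) ≈ 891.28.
Cost at Q* = (D/Q*)S + (Q*/2)H = √(2DSH) ≈ £20,945.12.
Cost at Q = 440: (26,000/440)×359 + (440/2)×23.5 = £21,213.64 + £5,170.00 = £26,383.64.
Excess = £26,383.64 − £20,945.12 = £5,438.52.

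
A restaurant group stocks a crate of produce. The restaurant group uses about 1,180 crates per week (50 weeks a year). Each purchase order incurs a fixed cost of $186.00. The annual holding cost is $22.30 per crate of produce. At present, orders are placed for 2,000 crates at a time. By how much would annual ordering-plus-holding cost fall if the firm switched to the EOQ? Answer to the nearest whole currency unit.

Annual demand D = 1,180 × 50 = 59,000.
EOQ = √(2DS/H) = √(2 × 59,000 × 186 / 22.3) ≈ 992.08.
Cost at Q* = (D/Q*)S + (Q*/2)H = √(2DSH) ≈ $22,123.30.
Cost at Q = 2,000: (59,000/2,000)×186 + (2,000/2)×22.3 = $5,487.00 + $22,300.00 = $27,787.00.
Excess = $27,787.00 − $22,123.30 = $5,663.70.

Extra cost ≈ $5,664 per year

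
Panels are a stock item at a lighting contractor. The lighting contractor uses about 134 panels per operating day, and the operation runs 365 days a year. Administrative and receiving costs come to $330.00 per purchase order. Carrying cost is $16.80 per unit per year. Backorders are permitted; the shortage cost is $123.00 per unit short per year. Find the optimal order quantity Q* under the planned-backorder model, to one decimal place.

Annual demand D = 134 × 365 = 48,910.
With planned backorders, Q* = √(2DS/H) · √((H+B)/B).
√(2DS/H) = √(2 × 48,910 × 330 / 16.8) = 1386.169.
√((H+B)/B) = √((16.8+123)/123) = 1.0661.
Q* ≈ 1477.805.

Q* ≈ 1,477.8 panels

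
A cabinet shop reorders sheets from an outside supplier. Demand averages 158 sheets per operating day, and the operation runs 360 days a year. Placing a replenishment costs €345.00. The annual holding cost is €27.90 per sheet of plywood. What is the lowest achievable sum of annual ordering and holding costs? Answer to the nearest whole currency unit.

Annual demand D = 158 × 360 = 56,880.
Q* = √(2DS/H) = √(2 × 56,880 × 345 / 27.9) ≈ 1186.05.
At the optimum the two cost components are equal, so total cost = 2·(Q*/2)H = Q*·H.
Minimum total = √(2DSH) = √(2 × 56,880 × 345 × 27.9) ≈ 33090.737.

TC* ≈ €33,091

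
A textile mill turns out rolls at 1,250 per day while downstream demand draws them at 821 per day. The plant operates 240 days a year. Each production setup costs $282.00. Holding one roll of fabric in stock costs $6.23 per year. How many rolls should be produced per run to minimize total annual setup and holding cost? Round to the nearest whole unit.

Annual demand D = 821 × 240 = 197,040.
Production build-up factor (1 − d/p) = 1 − 821/1,250 = 0.3432.
Q* = √(2DS / (H(1 − d/p))) = √(2 × 197,040 × 282 / (6.23 × 0.3432)).
= √(111,130,560 / 2.1381) ≈ 7209.399.

Q* ≈ 7,209 rolls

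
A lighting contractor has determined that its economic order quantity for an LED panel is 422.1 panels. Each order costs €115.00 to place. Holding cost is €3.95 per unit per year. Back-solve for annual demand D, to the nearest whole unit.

D ≈ 3,060 panels per year

The basic EOQ model gives Q* = √(2DS/H); rearrange for the unknown.
From Q* = √(2DS/H): D = Q*²H / (2S) = 422.1² × 3.95 / (2 × 115) = 3059.849.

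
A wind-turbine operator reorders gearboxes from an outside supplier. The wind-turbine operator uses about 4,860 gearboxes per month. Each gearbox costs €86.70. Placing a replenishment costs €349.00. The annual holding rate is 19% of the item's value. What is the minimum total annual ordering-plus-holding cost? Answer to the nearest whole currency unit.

Annual demand D = 4,860 × 12 = 58,320.
Holding cost H = 0.19 × €86.70 = €16.4730 per unit per year.
The optimal lot size = √(2DS/H) = √(2 × 58,320 × 349 / 16.473) ≈ 1571.99.
At the optimum the two cost components are equal, so total cost = 2·(Q*/2)H = Q*·H.
Minimum total = √(2DSH) = √(2 × 58,320 × 349 × 16.473) ≈ 25895.412.

TC* ≈ €25,895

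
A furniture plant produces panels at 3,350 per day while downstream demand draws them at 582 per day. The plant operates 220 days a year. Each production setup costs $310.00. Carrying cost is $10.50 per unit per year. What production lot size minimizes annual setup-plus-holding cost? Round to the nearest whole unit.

Q* ≈ 3,025 panels

Annual demand D = 582 × 220 = 128,040.
Production build-up factor (1 − d/p) = 1 − 582/3,350 = 0.8263.
Q* = √(2DS / (H(1 − d/p))) = √(2 × 128,040 × 310 / (10.5 × 0.8263)).
= √(79,384,800 / 8.6758) ≈ 3024.916.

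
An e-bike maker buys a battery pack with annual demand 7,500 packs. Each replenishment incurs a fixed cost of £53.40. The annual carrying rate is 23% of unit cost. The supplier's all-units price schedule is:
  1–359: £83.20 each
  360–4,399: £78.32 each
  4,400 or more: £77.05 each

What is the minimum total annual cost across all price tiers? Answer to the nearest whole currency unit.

TC* ≈ £591,755

Holding cost per unit per year at price C is H = 0.23·C.
For each price level, check whether its EOQ is feasible; otherwise the best quantity at that price is the breakpoint.
EOQ at £83.20 = 204.6 (feasible in tier 1): TC = 7,500×£83.20 + (7,500/204.6)×53.4 + (204.6/2)×0.23×£83.20 = £627,915.09.
EOQ at £78.32 = 210.9 < 360, so use break Q=360: TC = 7,500×£78.32 + (7,500/360.0)×53.4 + (360.0/2)×0.23×£78.32 = £591,754.95.
EOQ at £77.05 = 212.6 < 4400, so use break Q=4400: TC = 7,500×£77.05 + (7,500/4400.0)×53.4 + (4400.0/2)×0.23×£77.05 = £616,953.32.
Lowest total cost among the candidates is at Q = 360.0.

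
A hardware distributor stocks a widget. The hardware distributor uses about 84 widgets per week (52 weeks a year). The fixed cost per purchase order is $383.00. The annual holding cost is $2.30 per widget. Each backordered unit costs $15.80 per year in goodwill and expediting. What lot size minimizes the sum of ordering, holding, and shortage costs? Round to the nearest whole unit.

Annual demand D = 84 × 52 = 4,368.
With planned backorders, Q* = √(2DS/H) · √((H+B)/B).
√(2DS/H) = √(2 × 4,368 × 383 / 2.3) = 1206.124.
√((H+B)/B) = √((2.3+15.8)/15.8) = 1.0703.
Q* ≈ 1290.930.

Q* ≈ 1,291 widgets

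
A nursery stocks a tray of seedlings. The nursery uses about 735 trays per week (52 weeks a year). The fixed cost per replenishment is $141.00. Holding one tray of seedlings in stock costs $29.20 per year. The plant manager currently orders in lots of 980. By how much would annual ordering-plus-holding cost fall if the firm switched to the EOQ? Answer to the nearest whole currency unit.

Annual demand D = 735 × 52 = 38,220.
EOQ = √(2DS/H) = √(2 × 38,220 × 141 / 29.2) ≈ 607.55.
Cost at Q* = (D/Q*)S + (Q*/2)H = √(2DSH) ≈ $17,740.31.
Cost at Q = 980: (38,220/980)×141 + (980/2)×29.2 = $5,499.00 + $14,308.00 = $19,807.00.
Excess = $19,807.00 − $17,740.31 = $2,066.69.

Extra cost ≈ $2,067 per year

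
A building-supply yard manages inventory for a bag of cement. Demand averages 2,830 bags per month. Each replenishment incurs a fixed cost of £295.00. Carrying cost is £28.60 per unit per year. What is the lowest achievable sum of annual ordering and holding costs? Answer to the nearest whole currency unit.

TC* ≈ £23,938

Annual demand D = 2,830 × 12 = 33,960.
EOQ = √(2DS/H) = √(2 × 33,960 × 295 / 28.6) ≈ 837.00.
At the optimum the two cost components are equal, so total cost = 2·(Q*/2)H = Q*·H.
Minimum total = √(2DSH) = √(2 × 33,960 × 295 × 28.6) ≈ 23938.276.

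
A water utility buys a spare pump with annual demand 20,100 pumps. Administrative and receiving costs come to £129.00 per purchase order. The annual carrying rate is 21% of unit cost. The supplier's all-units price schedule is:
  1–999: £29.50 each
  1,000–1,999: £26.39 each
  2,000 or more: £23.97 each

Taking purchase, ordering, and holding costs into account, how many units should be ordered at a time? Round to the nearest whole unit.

Holding cost per unit per year at price C is H = 0.21·C.
For each price level, check whether its EOQ is feasible; otherwise the best quantity at that price is the breakpoint.
EOQ at £29.50 = 914.9 (feasible in tier 1): TC = 20,100×£29.50 + (20,100/914.9)×129 + (914.9/2)×0.21×£29.50 = £598,617.98.
EOQ at £26.39 = 967.3 < 1000, so use break Q=1000: TC = 20,100×£26.39 + (20,100/1000.0)×129 + (1000.0/2)×0.21×£26.39 = £535,802.85.
EOQ at £23.97 = 1015.0 < 2000, so use break Q=2000: TC = 20,100×£23.97 + (20,100/2000.0)×129 + (2000.0/2)×0.21×£23.97 = £488,127.15.
Lowest total cost is £488,127.15 at Q = 2000.0.

Q* ≈ 2,000 pumps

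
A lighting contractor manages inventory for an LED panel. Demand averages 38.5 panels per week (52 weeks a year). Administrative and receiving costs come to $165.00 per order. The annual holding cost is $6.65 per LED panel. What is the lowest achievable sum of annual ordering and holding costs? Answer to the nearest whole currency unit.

TC* ≈ $2,096

Annual demand D = 38.5 × 52 = 2,002.
Q* = √(2DS/H) = √(2 × 2,002 × 165 / 6.65) ≈ 315.19.
At Q*, ordering cost (D/Q*)S equals holding cost (Q*/2)H, each = √(DSH/2).
Minimum total = √(2DSH) = √(2 × 2,002 × 165 × 6.65) ≈ 2096.041.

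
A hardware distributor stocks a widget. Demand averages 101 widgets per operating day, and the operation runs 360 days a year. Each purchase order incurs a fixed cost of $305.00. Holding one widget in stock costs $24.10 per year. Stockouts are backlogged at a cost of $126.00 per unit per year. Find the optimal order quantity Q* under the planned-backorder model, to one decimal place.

Q* ≈ 1,047.1 widgets

Annual demand D = 101 × 360 = 36,360.
With planned backorders, Q* = √(2DS/H) · √((H+B)/B).
√(2DS/H) = √(2 × 36,360 × 305 / 24.1) = 959.331.
√((H+B)/B) = √((24.1+126)/126) = 1.0915.
Q* ≈ 1047.064.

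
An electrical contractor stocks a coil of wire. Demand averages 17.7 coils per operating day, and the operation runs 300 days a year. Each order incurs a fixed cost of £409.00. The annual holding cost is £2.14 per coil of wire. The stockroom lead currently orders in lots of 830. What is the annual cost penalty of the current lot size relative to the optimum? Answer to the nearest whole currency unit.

Annual demand D = 17.7 × 300 = 5,310.
EOQ = √(2DS/H) = √(2 × 5,310 × 409 / 2.14) ≈ 1424.68.
Cost at Q* = (D/Q*)S + (Q*/2)H = √(2DSH) ≈ £3,048.81.
Cost at Q = 830: (5,310/830)×409 + (830/2)×2.14 = £2,616.61 + £888.10 = £3,504.71.
Excess = £3,504.71 − £3,048.81 = £455.90.

Extra cost ≈ £456 per year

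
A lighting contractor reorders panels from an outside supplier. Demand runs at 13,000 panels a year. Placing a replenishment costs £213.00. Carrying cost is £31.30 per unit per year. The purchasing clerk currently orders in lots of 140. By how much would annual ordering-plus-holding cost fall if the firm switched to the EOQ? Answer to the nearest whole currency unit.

EOQ = √(2DS/H) = √(2 × 13,000 × 213 / 31.3) ≈ 420.63.
Cost at Q* = (D/Q*)S + (Q*/2)H = √(2DSH) ≈ £13,165.84.
Cost at Q = 140: (13,000/140)×213 + (140/2)×31.3 = £19,778.57 + £2,191.00 = £21,969.57.
Excess = £21,969.57 − £13,165.84 = £8,803.73.

Extra cost ≈ £8,804 per year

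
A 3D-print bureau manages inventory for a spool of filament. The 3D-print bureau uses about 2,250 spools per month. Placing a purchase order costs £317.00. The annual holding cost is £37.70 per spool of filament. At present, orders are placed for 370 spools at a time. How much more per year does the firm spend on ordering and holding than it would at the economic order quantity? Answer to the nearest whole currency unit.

Extra cost ≈ £4,703 per year

Annual demand D = 2,250 × 12 = 27,000.
EOQ = √(2DS/H) = √(2 × 27,000 × 317 / 37.7) ≈ 673.84.
Cost at Q* = (D/Q*)S + (Q*/2)H = √(2DSH) ≈ £25,403.71.
Cost at Q = 370: (27,000/370)×317 + (370/2)×37.7 = £23,132.43 + £6,974.50 = £30,106.93.
Excess = £30,106.93 − £25,403.71 = £4,703.22.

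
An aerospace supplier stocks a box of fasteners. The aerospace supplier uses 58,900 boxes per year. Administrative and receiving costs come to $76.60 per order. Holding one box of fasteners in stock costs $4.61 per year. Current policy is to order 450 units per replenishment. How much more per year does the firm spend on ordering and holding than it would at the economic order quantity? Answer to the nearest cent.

Extra cost ≈ $4,613.67 per year

EOQ = √(2DS/H) = √(2 × 58,900 × 76.6 / 4.61) ≈ 1399.06.
Cost at Q* = (D/Q*)S + (Q*/2)H = √(2DSH) ≈ $6,449.67.
Cost at Q = 450: (58,900/450)×76.6 + (450/2)×4.61 = $10,026.09 + $1,037.25 = $11,063.34.
Excess = $11,063.34 − $6,449.67 = $4,613.67.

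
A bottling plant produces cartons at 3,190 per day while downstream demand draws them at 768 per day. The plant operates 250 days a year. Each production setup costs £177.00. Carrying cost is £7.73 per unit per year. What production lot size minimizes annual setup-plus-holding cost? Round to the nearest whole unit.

Annual demand D = 768 × 250 = 192,000.
Production build-up factor (1 − d/p) = 1 − 768/3,190 = 0.7592.
Q* = √(2DS / (H(1 − d/p))) = √(2 × 192,000 × 177 / (7.73 × 0.7592)).
= √(67,968,000 / 5.869) ≈ 3403.069.

Q* ≈ 3,403 cartons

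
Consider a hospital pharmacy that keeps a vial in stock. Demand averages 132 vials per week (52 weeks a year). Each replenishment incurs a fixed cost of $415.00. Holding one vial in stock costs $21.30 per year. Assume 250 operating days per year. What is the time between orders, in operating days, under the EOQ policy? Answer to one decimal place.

Annual demand D = 132 × 52 = 6,864.
The optimal lot size = √(2DS/H) = √(2 × 6,864 × 415 / 21.3) ≈ 517.18.
Cycle time = Q*/D × 250 = 517.18 / 6,864 × 250 ≈ 18.837 days.

T ≈ 18.8 days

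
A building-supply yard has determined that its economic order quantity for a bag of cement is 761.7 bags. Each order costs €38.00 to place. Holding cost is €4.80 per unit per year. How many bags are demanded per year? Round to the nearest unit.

D ≈ 36,643 bags per year

Invert the EOQ relation Q*² = 2DS/H.
From Q* = √(2DS/H): D = Q*²H / (2S) = 761.7² × 4.8 / (2 × 38) = 36643.383.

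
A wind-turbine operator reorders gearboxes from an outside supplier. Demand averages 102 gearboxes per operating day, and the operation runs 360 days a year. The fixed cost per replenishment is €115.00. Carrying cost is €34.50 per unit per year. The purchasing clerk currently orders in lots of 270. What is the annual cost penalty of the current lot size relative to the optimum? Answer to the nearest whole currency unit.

Annual demand D = 102 × 360 = 36,720.
EOQ = √(2DS/H) = √(2 × 36,720 × 115 / 34.5) ≈ 494.77.
Cost at Q* = (D/Q*)S + (Q*/2)H = √(2DSH) ≈ €17,069.66.
Cost at Q = 270: (36,720/270)×115 + (270/2)×34.5 = €15,640.00 + €4,657.50 = €20,297.50.
Excess = €20,297.50 − €17,069.66 = €3,227.84.

Extra cost ≈ €3,228 per year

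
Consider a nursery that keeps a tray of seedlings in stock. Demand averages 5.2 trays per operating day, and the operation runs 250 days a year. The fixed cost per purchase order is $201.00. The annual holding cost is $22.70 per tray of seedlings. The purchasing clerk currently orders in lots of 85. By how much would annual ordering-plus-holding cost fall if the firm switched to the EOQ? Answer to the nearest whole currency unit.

Extra cost ≈ $595 per year

Annual demand D = 5.2 × 250 = 1,300.
EOQ = √(2DS/H) = √(2 × 1,300 × 201 / 22.7) ≈ 151.73.
Cost at Q* = (D/Q*)S + (Q*/2)H = √(2DSH) ≈ $3,444.27.
Cost at Q = 85: (1,300/85)×201 + (85/2)×22.7 = $3,074.12 + $964.75 = $4,038.87.
Excess = $4,038.87 − $3,444.27 = $594.59.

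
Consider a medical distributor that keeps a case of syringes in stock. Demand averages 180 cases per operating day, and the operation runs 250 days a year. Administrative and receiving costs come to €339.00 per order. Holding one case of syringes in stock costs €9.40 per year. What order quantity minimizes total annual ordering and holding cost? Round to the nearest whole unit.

Q* ≈ 1,802 cases

Annual demand D = 180 × 250 = 45,000.
EOQ = √(2DS / H) = √(2 × 45,000 × 339 / 9.4).
= √(30,510,000 / 9.4) = √3,245,744.6809 ≈ 1801.595.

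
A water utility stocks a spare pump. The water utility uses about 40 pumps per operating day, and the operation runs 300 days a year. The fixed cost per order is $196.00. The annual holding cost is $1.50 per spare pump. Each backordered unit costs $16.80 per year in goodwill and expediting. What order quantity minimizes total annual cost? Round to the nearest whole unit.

Annual demand D = 40 × 300 = 12,000.
With planned backorders, Q* = √(2DS/H) · √((H+B)/B).
√(2DS/H) = √(2 × 12,000 × 196 / 1.5) = 1770.875.
√((H+B)/B) = √((1.5+16.8)/16.8) = 1.0437.
Q* ≈ 1848.242.

Q* ≈ 1,848 pumps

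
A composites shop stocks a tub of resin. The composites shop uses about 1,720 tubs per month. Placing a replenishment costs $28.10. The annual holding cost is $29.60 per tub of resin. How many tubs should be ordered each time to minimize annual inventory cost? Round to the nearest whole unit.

Annual demand D = 1,720 × 12 = 20,640.
EOQ = √(2DS / H) = √(2 × 20,640 × 28.1 / 29.6).
= √(1,159,968 / 29.6) = √39,188.1081 ≈ 197.960.

Q* ≈ 198 tubs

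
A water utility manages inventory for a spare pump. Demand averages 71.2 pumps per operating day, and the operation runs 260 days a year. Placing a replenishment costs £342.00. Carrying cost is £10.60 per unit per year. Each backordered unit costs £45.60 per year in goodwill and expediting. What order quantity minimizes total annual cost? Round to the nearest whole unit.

Annual demand D = 71.2 × 260 = 18,512.
With planned backorders, Q* = √(2DS/H) · √((H+B)/B).
√(2DS/H) = √(2 × 18,512 × 342 / 10.6) = 1092.954.
√((H+B)/B) = √((10.6+45.6)/45.6) = 1.1102.
Q* ≈ 1213.354.

Q* ≈ 1,213 pumps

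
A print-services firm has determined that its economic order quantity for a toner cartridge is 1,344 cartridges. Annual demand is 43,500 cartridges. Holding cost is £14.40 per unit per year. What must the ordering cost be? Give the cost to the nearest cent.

Squaring Q* = √(2DS/H) gives Q*² = 2DS/H.
From Q* = √(2DS/H): S = Q*²H / (2D) = 1,344² × 14.4 / (2 × 43,500) = 298.9798.

S ≈ £298.98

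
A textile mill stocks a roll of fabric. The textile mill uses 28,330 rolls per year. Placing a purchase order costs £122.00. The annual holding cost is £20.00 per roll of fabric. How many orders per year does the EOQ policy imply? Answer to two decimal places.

N ≈ 48.19 orders per year

Q* = √(2DS/H) = √(2 × 28,330 × 122 / 20) ≈ 587.90.
Orders per year = D / Q* = 28,330 / 587.90 ≈ 48.188.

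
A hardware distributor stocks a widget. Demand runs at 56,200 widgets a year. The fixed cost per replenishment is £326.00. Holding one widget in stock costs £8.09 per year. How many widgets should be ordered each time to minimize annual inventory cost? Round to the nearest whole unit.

Q* ≈ 2,128 widgets

EOQ = √(2DS / H) = √(2 × 56,200 × 326 / 8.09).
= √(36,642,400 / 8.09) = √4,529,344.8702 ≈ 2128.226.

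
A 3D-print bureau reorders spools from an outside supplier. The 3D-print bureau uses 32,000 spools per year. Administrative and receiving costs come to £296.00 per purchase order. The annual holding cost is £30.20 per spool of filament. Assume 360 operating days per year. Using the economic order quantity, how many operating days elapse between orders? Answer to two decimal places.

T ≈ 8.91 days

The optimal lot size = √(2DS/H) = √(2 × 32,000 × 296 / 30.2) ≈ 792.01.
Cycle time = Q*/D × 360 = 792.01 / 32,000 × 360 ≈ 8.910 days.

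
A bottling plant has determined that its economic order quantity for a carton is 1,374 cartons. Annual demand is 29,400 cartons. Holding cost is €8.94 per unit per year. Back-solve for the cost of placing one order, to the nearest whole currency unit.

Invert the EOQ relation Q*² = 2DS/H.
From Q* = √(2DS/H): S = Q*²H / (2D) = 1,374² × 8.94 / (2 × 29,400) = 287.0342.

S ≈ €287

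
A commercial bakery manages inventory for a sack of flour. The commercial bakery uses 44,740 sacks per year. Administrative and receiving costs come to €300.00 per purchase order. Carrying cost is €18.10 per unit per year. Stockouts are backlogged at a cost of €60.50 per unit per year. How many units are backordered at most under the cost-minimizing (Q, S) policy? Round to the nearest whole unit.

S* ≈ 320 sacks

With planned backorders, Q* = √(2DS/H) · √((H+B)/B).
√(2DS/H) = √(2 × 44,740 × 300 / 18.1) = 1217.823.
√((H+B)/B) = √((18.1+60.5)/60.5) = 1.1398.
Q* ≈ 1388.091.
S* = Q* · H/(H+B) = 1388.091 × 18.1/78.6 ≈ 319.649.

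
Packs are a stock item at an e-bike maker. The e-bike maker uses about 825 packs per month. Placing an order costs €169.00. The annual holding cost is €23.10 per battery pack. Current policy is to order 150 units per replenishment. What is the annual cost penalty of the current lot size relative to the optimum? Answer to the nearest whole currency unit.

Annual demand D = 825 × 12 = 9,900.
EOQ = √(2DS/H) = √(2 × 9,900 × 169 / 23.1) ≈ 380.60.
Cost at Q* = (D/Q*)S + (Q*/2)H = √(2DSH) ≈ €8,791.88.
Cost at Q = 150: (9,900/150)×169 + (150/2)×23.1 = €11,154.00 + €1,732.50 = €12,886.50.
Excess = €12,886.50 − €8,791.88 = €4,094.62.

Extra cost ≈ €4,095 per year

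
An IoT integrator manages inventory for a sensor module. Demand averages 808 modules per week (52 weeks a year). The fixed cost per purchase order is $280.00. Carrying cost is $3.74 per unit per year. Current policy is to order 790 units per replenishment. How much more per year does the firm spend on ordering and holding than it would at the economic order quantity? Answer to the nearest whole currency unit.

Extra cost ≈ $6,988 per year

Annual demand D = 808 × 52 = 42,016.
EOQ = √(2DS/H) = √(2 × 42,016 × 280 / 3.74) ≈ 2508.22.
Cost at Q* = (D/Q*)S + (Q*/2)H = √(2DSH) ≈ $9,380.74.
Cost at Q = 790: (42,016/790)×280 + (790/2)×3.74 = $14,891.75 + $1,477.30 = $16,369.05.
Excess = $16,369.05 − $9,380.74 = $6,988.31.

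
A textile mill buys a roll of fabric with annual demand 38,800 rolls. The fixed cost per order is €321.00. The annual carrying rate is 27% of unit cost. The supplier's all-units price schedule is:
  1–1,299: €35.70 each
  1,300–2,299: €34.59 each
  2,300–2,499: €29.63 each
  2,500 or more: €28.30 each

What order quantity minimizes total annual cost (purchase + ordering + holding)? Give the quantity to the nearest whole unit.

Q* ≈ 2,500 rolls

Holding cost per unit per year at price C is H = 0.27·C.
Evaluate total cost at each tier's feasible EOQ or, if the EOQ is below the tier, at the tier's minimum quantity.
Tier 1 (€35.70): EOQ = 1607.6 exceeds tier's upper bound 1299, so this tier is dominated.
EOQ at €34.59 = 1633.2 (feasible in tier 2): TC = 38,800×€34.59 + (38,800/1633.2)×321 + (1633.2/2)×0.27×€34.59 = €1,357,344.48.
EOQ at €29.63 = 1764.6 < 2300, so use break Q=2300: TC = 38,800×€29.63 + (38,800/2300.0)×321 + (2300.0/2)×0.27×€29.63 = €1,164,259.25.
EOQ at €28.30 = 1805.5 < 2500, so use break Q=2500: TC = 38,800×€28.30 + (38,800/2500.0)×321 + (2500.0/2)×0.27×€28.30 = €1,112,573.17.
Lowest total cost is €1,112,573.17 at Q = 2500.0.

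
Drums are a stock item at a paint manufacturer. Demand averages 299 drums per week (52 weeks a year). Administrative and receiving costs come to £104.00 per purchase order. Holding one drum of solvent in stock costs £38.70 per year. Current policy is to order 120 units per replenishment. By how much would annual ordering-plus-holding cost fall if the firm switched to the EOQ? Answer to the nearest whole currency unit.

Extra cost ≈ £4,610 per year

Annual demand D = 299 × 52 = 15,548.
EOQ = √(2DS/H) = √(2 × 15,548 × 104 / 38.7) ≈ 289.08.
Cost at Q* = (D/Q*)S + (Q*/2)H = √(2DSH) ≈ £11,187.28.
Cost at Q = 120: (15,548/120)×104 + (120/2)×38.7 = £13,474.93 + £2,322.00 = £15,796.93.
Excess = £15,796.93 − £11,187.28 = £4,609.66.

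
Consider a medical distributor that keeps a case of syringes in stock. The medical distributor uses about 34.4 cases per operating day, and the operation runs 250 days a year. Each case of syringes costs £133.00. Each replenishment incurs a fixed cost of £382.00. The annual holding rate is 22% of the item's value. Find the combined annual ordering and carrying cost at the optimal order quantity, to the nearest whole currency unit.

TC* ≈ £13,865

Annual demand D = 34.4 × 250 = 8,600.
Holding cost H = 0.22 × £133.00 = £29.2600 per unit per year.
The optimal lot size = √(2DS/H) = √(2 × 8,600 × 382 / 29.26) ≈ 473.87.
At the optimum the two cost components are equal, so total cost = 2·(Q*/2)H = Q*·H.
Minimum total = √(2DSH) = √(2 × 8,600 × 382 × 29.26) ≈ 13865.421.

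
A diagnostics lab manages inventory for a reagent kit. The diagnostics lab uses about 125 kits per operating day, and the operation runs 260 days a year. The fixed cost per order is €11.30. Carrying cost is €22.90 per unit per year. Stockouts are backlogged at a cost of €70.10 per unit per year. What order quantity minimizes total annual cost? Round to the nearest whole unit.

Annual demand D = 125 × 260 = 32,500.
With planned backorders, Q* = √(2DS/H) · √((H+B)/B).
√(2DS/H) = √(2 × 32,500 × 11.3 / 22.9) = 179.093.
√((H+B)/B) = √((22.9+70.1)/70.1) = 1.1518.
Q* ≈ 206.282.

Q* ≈ 206 kits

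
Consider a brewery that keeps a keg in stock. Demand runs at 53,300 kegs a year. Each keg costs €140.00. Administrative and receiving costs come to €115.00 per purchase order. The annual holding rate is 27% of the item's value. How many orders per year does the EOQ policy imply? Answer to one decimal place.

Holding cost H = 0.27 × €140.00 = €37.8000 per unit per year.
The optimal lot size = √(2DS/H) = √(2 × 53,300 × 115 / 37.8) ≈ 569.48.
Orders per year = D / Q* = 53,300 / 569.48 ≈ 93.593.

N ≈ 93.6 orders per year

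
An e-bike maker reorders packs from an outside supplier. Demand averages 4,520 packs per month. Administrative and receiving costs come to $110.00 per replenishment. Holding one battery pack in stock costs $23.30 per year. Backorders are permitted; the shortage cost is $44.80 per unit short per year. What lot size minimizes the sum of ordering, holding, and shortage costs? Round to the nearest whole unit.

Annual demand D = 4,520 × 12 = 54,240.
With planned backorders, Q* = √(2DS/H) · √((H+B)/B).
√(2DS/H) = √(2 × 54,240 × 110 / 23.3) = 715.638.
√((H+B)/B) = √((23.3+44.8)/44.8) = 1.2329.
Q* ≈ 882.323.

Q* ≈ 882 packs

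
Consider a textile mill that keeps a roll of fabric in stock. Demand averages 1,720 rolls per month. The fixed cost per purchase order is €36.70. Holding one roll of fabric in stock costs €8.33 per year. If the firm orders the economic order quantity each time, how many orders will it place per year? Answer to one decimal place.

Annual demand D = 1,720 × 12 = 20,640.
The optimal lot size = √(2DS/H) = √(2 × 20,640 × 36.7 / 8.33) ≈ 426.46.
Orders per year = D / Q* = 20,640 / 426.46 ≈ 48.398.

N ≈ 48.4 orders per year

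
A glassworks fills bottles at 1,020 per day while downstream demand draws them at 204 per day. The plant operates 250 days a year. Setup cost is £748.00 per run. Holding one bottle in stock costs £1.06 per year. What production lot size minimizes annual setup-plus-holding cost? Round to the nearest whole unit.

Q* ≈ 9,485 bottles

Annual demand D = 204 × 250 = 51,000.
Production build-up factor (1 − d/p) = 1 − 204/1,020 = 0.8000.
Q* = √(2DS / (H(1 − d/p))) = √(2 × 51,000 × 748 / (1.06 × 0.8000)).
= √(76,296,000 / 0.848) ≈ 9485.341.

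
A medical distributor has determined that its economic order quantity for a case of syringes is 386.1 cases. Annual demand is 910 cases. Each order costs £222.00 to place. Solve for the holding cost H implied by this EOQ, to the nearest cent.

H ≈ £2.71

Invert the EOQ relation Q*² = 2DS/H.
From Q* = √(2DS/H): H = 2DS / Q*² = 2 × 910 × 222 / 386.1² = 2.7103.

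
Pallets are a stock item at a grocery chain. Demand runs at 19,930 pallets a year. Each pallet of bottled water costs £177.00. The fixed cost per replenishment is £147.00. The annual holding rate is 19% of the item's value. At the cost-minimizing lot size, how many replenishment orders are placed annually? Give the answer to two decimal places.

N ≈ 47.75 orders per year

Holding cost H = 0.19 × £177.00 = £33.6300 per unit per year.
The optimal lot size = √(2DS/H) = √(2 × 19,930 × 147 / 33.63) ≈ 417.41.
Orders per year = D / Q* = 19,930 / 417.41 ≈ 47.747.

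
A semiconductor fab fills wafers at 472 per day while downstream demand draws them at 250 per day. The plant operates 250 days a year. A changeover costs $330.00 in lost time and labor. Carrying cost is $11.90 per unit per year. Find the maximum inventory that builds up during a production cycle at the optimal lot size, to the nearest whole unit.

Annual demand D = 250 × 250 = 62,500.
Production build-up factor (1 − d/p) = 1 − 250/472 = 0.4703.
Q* = √(2DS / (H(1 − d/p))) = √(2 × 62,500 × 330 / (11.9 × 0.4703)).
= √(41,250,000 / 5.597) ≈ 2714.770.
Maximum inventory = Q*(1 − d/p) = 2714.770 × 0.4703 ≈ 1276.862.

I_max ≈ 1,277 wafers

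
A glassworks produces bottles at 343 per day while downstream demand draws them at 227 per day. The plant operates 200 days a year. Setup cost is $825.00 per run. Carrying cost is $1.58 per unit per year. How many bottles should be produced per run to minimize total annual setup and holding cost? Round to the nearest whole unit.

Q* ≈ 11,840 bottles

Annual demand D = 227 × 200 = 45,400.
Production build-up factor (1 − d/p) = 1 − 227/343 = 0.3382.
Q* = √(2DS / (H(1 − d/p))) = √(2 × 45,400 × 825 / (1.58 × 0.3382)).
= √(74,910,000 / 0.5343) ≈ 11840.210.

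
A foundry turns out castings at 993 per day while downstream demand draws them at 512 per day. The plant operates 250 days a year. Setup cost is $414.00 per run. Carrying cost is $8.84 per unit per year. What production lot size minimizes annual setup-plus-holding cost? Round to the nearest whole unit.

Annual demand D = 512 × 250 = 128,000.
Production build-up factor (1 − d/p) = 1 − 512/993 = 0.4844.
Q* = √(2DS / (H(1 − d/p))) = √(2 × 128,000 × 414 / (8.84 × 0.4844)).
= √(105,984,000 / 4.282) ≈ 4975.035.

Q* ≈ 4,975 castings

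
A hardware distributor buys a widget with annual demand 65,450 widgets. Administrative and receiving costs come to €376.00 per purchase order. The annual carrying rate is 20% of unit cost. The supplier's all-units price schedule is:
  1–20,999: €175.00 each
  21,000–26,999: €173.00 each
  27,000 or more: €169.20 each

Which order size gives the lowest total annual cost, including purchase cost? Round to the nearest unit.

Holding cost per unit per year at price C is H = 0.20·C.
For each price level, check whether its EOQ is feasible; otherwise the best quantity at that price is the breakpoint.
EOQ at €175.00 = 1185.8 (feasible in tier 1): TC = 65,450×€175.00 + (65,450/1185.8)×376 + (1185.8/2)×0.20×€175.00 = €11,495,254.75.
EOQ at €173.00 = 1192.7 < 21000, so use break Q=21000: TC = 65,450×€173.00 + (65,450/21000.0)×376 + (21000.0/2)×0.20×€173.00 = €11,687,321.87.
EOQ at €169.20 = 1206.0 < 27000, so use break Q=27000: TC = 65,450×€169.20 + (65,450/27000.0)×376 + (27000.0/2)×0.20×€169.20 = €11,531,891.45.
Lowest total cost is €11,495,254.75 at Q = 1185.8.

Q* ≈ 1,186 widgets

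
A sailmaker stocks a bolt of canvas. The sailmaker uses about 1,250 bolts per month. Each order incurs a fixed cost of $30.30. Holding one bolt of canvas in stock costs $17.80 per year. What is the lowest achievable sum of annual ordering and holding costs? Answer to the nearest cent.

TC* ≈ $4,022.46

Annual demand D = 1,250 × 12 = 15,000.
Q* = √(2DS/H) = √(2 × 15,000 × 30.3 / 17.8) ≈ 225.98.
At the optimum the two cost components are equal, so total cost = 2·(Q*/2)H = Q*·H.
Minimum total = √(2DSH) = √(2 × 15,000 × 30.3 × 17.8) ≈ 4022.462.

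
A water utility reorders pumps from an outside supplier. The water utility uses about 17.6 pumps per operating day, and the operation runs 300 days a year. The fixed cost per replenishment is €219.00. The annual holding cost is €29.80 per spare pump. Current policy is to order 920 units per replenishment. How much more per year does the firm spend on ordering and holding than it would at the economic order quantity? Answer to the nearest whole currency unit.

Extra cost ≈ €6,663 per year

Annual demand D = 17.6 × 300 = 5,280.
EOQ = √(2DS/H) = √(2 × 5,280 × 219 / 29.8) ≈ 278.58.
Cost at Q* = (D/Q*)S + (Q*/2)H = √(2DSH) ≈ €8,301.61.
Cost at Q = 920: (5,280/920)×219 + (920/2)×29.8 = €1,256.87 + €13,708.00 = €14,964.87.
Excess = €14,964.87 − €8,301.61 = €6,663.26.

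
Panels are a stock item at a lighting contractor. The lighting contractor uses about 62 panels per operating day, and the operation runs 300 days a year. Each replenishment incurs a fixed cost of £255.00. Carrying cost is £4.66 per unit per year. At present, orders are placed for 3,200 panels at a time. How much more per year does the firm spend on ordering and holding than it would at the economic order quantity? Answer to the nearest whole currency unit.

Annual demand D = 62 × 300 = 18,600.
EOQ = √(2DS/H) = √(2 × 18,600 × 255 / 4.66) ≈ 1426.75.
Cost at Q* = (D/Q*)S + (Q*/2)H = √(2DSH) ≈ £6,648.67.
Cost at Q = 3,200: (18,600/3,200)×255 + (3,200/2)×4.66 = £1,482.19 + £7,456.00 = £8,938.19.
Excess = £8,938.19 − £6,648.67 = £2,289.52.

Extra cost ≈ £2,290 per year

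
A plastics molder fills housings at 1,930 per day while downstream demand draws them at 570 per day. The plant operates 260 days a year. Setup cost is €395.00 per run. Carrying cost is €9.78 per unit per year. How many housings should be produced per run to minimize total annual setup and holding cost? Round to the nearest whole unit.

Annual demand D = 570 × 260 = 148,200.
Production build-up factor (1 − d/p) = 1 − 570/1,930 = 0.7047.
Q* = √(2DS / (H(1 − d/p))) = √(2 × 148,200 × 395 / (9.78 × 0.7047)).
= √(117,078,000 / 6.8916) ≈ 4121.710.

Q* ≈ 4,122 housings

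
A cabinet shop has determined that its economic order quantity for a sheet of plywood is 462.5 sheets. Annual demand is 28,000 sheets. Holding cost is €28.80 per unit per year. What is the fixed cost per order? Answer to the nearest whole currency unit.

Invert the EOQ relation Q*² = 2DS/H.
From Q* = √(2DS/H): S = Q*²H / (2D) = 462.5² × 28.8 / (2 × 28,000) = 110.0089.

S ≈ €110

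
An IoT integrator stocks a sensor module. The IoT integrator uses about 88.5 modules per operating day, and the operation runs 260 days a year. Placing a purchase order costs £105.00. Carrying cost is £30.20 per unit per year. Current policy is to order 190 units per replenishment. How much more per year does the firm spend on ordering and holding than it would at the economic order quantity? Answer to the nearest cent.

Extra cost ≈ £3,504.93 per year

Annual demand D = 88.5 × 260 = 23,010.
EOQ = √(2DS/H) = √(2 × 23,010 × 105 / 30.2) ≈ 400.00.
Cost at Q* = (D/Q*)S + (Q*/2)H = √(2DSH) ≈ £12,080.12.
Cost at Q = 190: (23,010/190)×105 + (190/2)×30.2 = £12,716.05 + £2,869.00 = £15,585.05.
Excess = £15,585.05 − £12,080.12 = £3,504.93.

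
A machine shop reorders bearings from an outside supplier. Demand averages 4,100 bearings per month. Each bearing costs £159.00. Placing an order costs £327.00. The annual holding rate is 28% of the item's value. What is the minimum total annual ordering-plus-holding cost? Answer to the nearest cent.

Annual demand D = 4,100 × 12 = 49,200.
Holding cost H = 0.28 × £159.00 = £44.5200 per unit per year.
Q* = √(2DS/H) = √(2 × 49,200 × 327 / 44.52) ≈ 850.15.
At the optimum the two cost components are equal, so total cost = 2·(Q*/2)H = Q*·H.
Minimum total = √(2DSH) = √(2 × 49,200 × 327 × 44.52) ≈ 37848.529.

TC* ≈ £37,848.53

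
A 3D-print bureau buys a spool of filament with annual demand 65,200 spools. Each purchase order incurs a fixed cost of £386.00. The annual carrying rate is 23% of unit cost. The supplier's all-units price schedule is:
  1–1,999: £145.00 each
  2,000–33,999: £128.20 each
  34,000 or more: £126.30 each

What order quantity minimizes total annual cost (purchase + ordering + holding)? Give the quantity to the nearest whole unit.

Q* ≈ 2,000 spools

Holding cost per unit per year at price C is H = 0.23·C.
For each price level, check whether its EOQ is feasible; otherwise the best quantity at that price is the breakpoint.
EOQ at £145.00 = 1228.5 (feasible in tier 1): TC = 65,200×£145.00 + (65,200/1228.5)×386 + (1228.5/2)×0.23×£145.00 = £9,494,971.36.
EOQ at £128.20 = 1306.5 < 2000, so use break Q=2000: TC = 65,200×£128.20 + (65,200/2000.0)×386 + (2000.0/2)×0.23×£128.20 = £8,400,709.60.
EOQ at £126.30 = 1316.3 < 34000, so use break Q=34000: TC = 65,200×£126.30 + (65,200/34000.0)×386 + (34000.0/2)×0.23×£126.30 = £8,729,333.21.
Lowest total cost is £8,400,709.60 at Q = 2000.0.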